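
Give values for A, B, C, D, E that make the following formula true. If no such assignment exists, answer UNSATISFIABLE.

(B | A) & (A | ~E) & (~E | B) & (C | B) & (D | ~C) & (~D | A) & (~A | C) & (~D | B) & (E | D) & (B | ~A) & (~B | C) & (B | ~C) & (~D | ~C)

UNSATISFIABLE

Try B = 1.
From the singleton clause (C), C = 1.
From the singleton clause (D), D = 1.
That conflicts with the unit clause (~D).
Backtrack on B: now try B = 0.
From the singleton clause (A), A = 1.
That conflicts with the unit clause (~A).
Either choice for B ends in contradiction.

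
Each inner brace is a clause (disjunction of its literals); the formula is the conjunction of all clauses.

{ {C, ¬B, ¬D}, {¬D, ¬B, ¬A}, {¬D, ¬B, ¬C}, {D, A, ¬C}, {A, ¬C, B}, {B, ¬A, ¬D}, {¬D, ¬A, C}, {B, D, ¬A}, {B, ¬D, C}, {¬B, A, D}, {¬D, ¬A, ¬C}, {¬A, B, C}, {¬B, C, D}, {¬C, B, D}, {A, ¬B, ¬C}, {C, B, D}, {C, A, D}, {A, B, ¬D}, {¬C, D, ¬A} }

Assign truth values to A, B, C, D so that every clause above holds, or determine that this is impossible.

Branch on C: set C = True.
Branch on D: set D = False.
The clause (A) is unit, so A = True.
That conflicts with the unit clause (¬A).
Undo D and try D = True.
The clause (¬B) is unit, so B = False.
The clause (A) is unit, so A = True.
That conflicts with the unit clause (¬A).
Either choice for D ends in contradiction.
Undo C and try C = False.
Branch on B: set B = False.
The clause (¬D) is unit, so D = False.
That conflicts with the unit clause (D).
Undo B and try B = True.
The clause (¬D) is unit, so D = False.
That conflicts with the unit clause (D).
Either choice for B ends in contradiction.
Either choice for C ends in contradiction.

UNSATISFIABLE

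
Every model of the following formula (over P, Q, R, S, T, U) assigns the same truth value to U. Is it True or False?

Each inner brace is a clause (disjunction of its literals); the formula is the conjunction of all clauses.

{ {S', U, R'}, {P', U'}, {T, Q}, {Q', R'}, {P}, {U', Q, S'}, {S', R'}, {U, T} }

False

Suppose U = 1.
Unit clause (P') forces P = 0.
That conflicts with the unit clause (P).
So every satisfying assignment has U = False.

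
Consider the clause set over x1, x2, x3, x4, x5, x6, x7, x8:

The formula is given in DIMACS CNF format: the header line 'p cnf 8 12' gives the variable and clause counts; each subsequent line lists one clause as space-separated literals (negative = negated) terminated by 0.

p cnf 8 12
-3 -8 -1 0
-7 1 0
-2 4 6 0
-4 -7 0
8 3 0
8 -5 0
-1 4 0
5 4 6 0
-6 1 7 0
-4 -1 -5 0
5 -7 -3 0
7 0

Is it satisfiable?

Unsatisfiable

From the singleton clause (x7), x7 = True.
From the singleton clause (x1), x1 = True.
From the singleton clause (¬x4), x4 = False.
But (x4) is also a unit clause — contradiction.
No assignment satisfies every clause.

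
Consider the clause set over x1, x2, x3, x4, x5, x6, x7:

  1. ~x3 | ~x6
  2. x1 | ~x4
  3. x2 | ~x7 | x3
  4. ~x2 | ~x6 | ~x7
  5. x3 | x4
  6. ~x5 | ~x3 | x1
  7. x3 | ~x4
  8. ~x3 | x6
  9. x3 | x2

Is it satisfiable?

Try x3 = 0.
(x4) alone gives x4 = 1.
Now (~x4) is unsatisfied and unit — conflict.
Backtrack on x3: now try x3 = 1.
(~x6) alone gives x6 = 0.
Now (x6) is unsatisfied and unit — conflict.
Either choice for x3 ends in contradiction.
No assignment satisfies every clause.

No, unsatisfiable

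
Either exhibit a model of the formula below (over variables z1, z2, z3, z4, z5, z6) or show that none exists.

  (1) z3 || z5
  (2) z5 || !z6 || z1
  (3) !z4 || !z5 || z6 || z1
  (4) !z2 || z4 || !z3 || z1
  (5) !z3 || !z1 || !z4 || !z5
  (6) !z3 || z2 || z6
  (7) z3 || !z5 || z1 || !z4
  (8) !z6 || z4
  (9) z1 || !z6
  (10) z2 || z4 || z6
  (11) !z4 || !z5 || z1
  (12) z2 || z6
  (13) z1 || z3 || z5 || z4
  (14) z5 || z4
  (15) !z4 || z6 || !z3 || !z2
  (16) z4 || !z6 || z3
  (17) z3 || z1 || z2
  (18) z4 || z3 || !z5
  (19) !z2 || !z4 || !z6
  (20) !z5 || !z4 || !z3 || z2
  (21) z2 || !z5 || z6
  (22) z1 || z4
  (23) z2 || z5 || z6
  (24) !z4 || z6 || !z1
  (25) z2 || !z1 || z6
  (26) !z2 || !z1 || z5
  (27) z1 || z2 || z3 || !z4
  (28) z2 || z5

Branch on z3: set z3 = false.
From the singleton clause (z5), z5 = true.
From the singleton clause (z4), z4 = true.
From the singleton clause (z1), z1 = true.
From the singleton clause (z6), z6 = true.
From the singleton clause (!z2), z2 = false.
All clauses are satisfied.

z1=true; z2=false; z3=false; z4=true; z5=true; z6=true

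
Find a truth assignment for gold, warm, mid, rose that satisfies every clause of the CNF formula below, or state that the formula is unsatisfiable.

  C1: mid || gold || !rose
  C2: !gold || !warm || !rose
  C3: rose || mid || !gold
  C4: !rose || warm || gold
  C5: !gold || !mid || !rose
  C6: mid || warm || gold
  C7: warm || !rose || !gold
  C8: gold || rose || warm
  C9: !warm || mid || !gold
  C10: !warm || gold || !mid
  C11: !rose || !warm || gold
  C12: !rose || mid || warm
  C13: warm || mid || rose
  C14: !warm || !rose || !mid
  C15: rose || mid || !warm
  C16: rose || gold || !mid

Case mid = true:
Case gold = true:
(!rose) alone gives rose = false.
All clauses hold; warm can take either value.

gold: true,  warm: false,  mid: true,  rose: false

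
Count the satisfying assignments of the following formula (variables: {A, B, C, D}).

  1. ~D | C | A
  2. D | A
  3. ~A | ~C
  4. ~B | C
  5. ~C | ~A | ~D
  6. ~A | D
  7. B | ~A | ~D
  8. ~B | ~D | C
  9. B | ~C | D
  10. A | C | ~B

There are 2^4 = 16 truth assignments over (A, B, C, D).
Check each against the 10 clauses (columns in the order A, B, C, D):
  F F F F  ✗ fails (D | A)
  F F F T  ✗ fails (~D | C | A)
  F F T F  ✗ fails (D | A)
  F F T T  ✓ satisfies all
  F T F F  ✗ fails (D | A)
  F T F T  ✗ fails (~D | C | A)
  F T T F  ✗ fails (D | A)
  F T T T  ✓ satisfies all
  T F F F  ✗ fails (~A | D)
  T F F T  ✗ fails (B | ~A | ~D)
  T F T F  ✗ fails (~A | ~C)
  T F T T  ✗ fails (~A | ~C)
  T T F F  ✗ fails (~B | C)
  T T F T  ✗ fails (~B | C)
  T T T F  ✗ fails (~A | ~C)
  T T T T  ✗ fails (~A | ~C)
2 of the 16 rows are models.

2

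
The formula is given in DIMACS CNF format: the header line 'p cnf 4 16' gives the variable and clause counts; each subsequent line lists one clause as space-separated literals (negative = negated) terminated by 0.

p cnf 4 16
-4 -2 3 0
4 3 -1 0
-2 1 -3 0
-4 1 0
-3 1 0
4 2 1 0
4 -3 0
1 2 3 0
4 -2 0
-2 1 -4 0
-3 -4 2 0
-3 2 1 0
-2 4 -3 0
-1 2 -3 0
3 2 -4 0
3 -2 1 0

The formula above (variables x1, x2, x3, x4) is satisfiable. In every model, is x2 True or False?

Suppose x2 = False.
Suppose x4 = False.
(x1) alone gives x1 = True.
(x3) alone gives x3 = True.
That conflicts with the unit clause (¬x3).
So x4 must be the other value — set x4 = True.
(x1) alone gives x1 = True.
(¬x3) alone gives x3 = False.
That conflicts with the unit clause (x3).
Neither x4 = True nor x4 = False works.
So every satisfying assignment has x2 = True.

True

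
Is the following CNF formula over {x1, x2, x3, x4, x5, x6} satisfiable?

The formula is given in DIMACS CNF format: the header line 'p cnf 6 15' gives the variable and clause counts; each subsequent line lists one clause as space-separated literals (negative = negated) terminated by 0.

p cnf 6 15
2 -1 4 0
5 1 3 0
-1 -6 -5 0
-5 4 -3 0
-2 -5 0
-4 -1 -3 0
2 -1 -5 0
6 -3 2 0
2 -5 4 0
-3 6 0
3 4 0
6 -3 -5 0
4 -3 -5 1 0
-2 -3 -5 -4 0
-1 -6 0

Suppose x2 = True.
From the singleton clause (¬x5), x5 = False.
Suppose x1 = False.
From the singleton clause (x3), x3 = True.
From the singleton clause (x6), x6 = True.
Every clause is now satisfied; x4 is unconstrained.
A satisfying assignment: x1: False, x2: True, x3: True, x4: False, x5: False, x6: True.

Yes, satisfiable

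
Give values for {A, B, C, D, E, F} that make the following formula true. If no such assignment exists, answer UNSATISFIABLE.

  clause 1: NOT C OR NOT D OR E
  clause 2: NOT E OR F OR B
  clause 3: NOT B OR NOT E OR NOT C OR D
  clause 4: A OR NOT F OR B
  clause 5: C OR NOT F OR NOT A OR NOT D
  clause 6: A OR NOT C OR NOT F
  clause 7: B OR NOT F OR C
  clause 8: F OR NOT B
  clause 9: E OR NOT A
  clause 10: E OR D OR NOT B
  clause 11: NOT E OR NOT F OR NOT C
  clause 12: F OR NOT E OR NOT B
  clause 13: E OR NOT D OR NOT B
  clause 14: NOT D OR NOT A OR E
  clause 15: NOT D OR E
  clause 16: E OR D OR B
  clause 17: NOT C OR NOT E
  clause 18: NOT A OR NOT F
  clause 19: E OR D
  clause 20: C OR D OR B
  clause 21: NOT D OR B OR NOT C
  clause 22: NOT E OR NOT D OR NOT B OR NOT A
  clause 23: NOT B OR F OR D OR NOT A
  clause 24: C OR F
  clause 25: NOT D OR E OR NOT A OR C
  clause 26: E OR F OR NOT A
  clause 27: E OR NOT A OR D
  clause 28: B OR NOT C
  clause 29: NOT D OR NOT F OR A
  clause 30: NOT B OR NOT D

Case F = true:
(NOT A) alone gives A = false.
(B) alone gives B = true.
(NOT C) alone gives C = false.
(NOT D) alone gives D = false.
(E) alone gives E = true.
Every clause now holds.

A ↦ false,  B ↦ true,  C ↦ false,  D ↦ false,  E ↦ true,  F ↦ true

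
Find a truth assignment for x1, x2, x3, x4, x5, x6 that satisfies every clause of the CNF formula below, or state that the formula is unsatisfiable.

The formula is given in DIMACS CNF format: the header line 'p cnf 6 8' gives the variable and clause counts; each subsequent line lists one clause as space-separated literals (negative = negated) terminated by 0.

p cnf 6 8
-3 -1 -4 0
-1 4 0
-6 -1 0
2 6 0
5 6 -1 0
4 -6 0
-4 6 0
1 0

From the singleton clause (x1), x1 = True.
From the singleton clause (x4), x4 = True.
From the singleton clause (¬x3), x3 = False.
From the singleton clause (¬x6), x6 = False.
That conflicts with the unit clause (x6).

UNSATISFIABLE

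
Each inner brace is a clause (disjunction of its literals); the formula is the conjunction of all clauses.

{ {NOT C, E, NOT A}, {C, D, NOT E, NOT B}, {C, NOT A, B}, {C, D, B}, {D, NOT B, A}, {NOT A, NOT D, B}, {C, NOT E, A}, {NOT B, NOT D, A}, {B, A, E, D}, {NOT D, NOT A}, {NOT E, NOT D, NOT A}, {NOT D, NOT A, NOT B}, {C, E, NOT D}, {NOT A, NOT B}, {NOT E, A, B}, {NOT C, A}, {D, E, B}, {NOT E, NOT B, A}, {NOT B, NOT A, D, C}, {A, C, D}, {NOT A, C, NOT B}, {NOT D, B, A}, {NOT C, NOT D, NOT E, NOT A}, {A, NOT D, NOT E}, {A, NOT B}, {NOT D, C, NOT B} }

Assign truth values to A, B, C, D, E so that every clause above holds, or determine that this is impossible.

A=true; B=false; C=true; D=false; E=true

Case D = false:
Case C = true:
The clause (A) is unit, so A = true.
The clause (E) is unit, so E = true.
The clause (NOT B) is unit, so B = false.
This assignment satisfies each clause.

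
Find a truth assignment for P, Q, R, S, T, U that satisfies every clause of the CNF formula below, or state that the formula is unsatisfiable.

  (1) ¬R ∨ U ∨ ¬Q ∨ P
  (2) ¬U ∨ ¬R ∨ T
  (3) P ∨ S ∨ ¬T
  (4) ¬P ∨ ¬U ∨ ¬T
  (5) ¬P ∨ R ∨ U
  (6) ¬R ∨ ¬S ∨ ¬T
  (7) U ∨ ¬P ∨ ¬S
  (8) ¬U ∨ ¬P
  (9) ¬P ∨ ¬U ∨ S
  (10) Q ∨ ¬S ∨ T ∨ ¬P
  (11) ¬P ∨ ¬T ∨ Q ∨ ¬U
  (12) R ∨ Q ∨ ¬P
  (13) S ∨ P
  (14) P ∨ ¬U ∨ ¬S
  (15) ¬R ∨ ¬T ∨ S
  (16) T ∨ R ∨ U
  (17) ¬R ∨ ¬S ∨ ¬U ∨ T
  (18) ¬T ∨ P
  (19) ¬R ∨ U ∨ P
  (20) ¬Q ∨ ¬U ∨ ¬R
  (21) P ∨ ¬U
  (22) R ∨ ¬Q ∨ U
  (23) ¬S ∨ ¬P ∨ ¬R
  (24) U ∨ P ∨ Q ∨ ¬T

Branch on U: set U = False.
Branch on P: set P = True.
The clause (R) is unit, so R = True.
The clause (¬S) is unit, so S = False.
The clause (¬T) is unit, so T = False.
No clause remains; Q is free.

P=True,  Q=False,  R=True,  S=False,  T=False,  U=False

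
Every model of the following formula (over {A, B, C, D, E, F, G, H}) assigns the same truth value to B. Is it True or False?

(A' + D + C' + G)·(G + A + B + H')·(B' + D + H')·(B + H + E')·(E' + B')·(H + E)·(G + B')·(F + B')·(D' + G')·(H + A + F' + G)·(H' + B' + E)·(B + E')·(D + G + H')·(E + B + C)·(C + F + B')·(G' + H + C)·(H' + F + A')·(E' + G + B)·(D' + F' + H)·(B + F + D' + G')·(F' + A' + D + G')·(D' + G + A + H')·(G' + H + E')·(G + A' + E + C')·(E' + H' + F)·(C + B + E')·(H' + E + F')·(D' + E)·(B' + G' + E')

Suppose B = 1.
The clause (E') is unit, so E = 0.
The clause (H) is unit, so H = 1.
But (H') is also a unit clause — contradiction.
So every satisfying assignment has B = False.

False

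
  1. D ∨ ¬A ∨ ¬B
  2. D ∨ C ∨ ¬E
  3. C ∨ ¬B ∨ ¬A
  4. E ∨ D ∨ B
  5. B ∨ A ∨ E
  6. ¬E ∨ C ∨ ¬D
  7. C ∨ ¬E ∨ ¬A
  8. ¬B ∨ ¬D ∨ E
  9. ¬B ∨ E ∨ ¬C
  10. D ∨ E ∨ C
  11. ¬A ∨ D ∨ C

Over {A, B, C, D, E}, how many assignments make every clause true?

9

There are 2^5 = 32 truth assignments over (A, B, C, D, E).
Split on D. With D = True, the clauses containing D are satisfied and ¬D drops from the rest; 6 of the 2^4 = 16 assignments to the other variables satisfy what remains.
With D = False, by the same count on the reduced clause set, 3 assignments work.
Total: 6 + 3 = 9.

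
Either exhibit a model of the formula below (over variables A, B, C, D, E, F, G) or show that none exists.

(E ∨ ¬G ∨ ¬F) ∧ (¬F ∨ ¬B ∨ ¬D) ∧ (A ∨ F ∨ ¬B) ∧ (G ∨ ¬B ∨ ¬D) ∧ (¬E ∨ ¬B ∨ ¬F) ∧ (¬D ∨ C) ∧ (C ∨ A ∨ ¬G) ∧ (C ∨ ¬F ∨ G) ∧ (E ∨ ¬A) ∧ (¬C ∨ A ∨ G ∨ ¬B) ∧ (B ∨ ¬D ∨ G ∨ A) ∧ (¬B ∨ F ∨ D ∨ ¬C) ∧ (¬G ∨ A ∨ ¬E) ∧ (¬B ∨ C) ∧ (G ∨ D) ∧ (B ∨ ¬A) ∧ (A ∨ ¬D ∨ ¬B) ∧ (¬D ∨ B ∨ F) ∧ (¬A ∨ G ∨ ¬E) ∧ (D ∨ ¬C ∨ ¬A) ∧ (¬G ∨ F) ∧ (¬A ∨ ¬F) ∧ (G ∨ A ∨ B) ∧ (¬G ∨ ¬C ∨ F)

Suppose D = False.
The clause (G) is unit, so G = True.
The clause (F) is unit, so F = True.
The clause (E) is unit, so E = True.
The clause (¬B) is unit, so B = False.
The clause (A) is unit, so A = True.
But (¬A) is also a unit clause — contradiction.
That branch fails; take D = True instead.
The clause (C) is unit, so C = True.
Suppose F = False.
The clause (B) is unit, so B = True.
The clause (A) is unit, so A = True.
The clause (G) is unit, so G = True.
But (¬G) is also a unit clause — contradiction.
That branch fails; take F = True instead.
The clause (¬B) is unit, so B = False.
The clause (¬A) is unit, so A = False.
The clause (G) is unit, so G = True.
The clause (E) is unit, so E = True.
But (¬E) is also a unit clause — contradiction.
Either choice for F ends in contradiction.
Either choice for D ends in contradiction.

UNSATISFIABLE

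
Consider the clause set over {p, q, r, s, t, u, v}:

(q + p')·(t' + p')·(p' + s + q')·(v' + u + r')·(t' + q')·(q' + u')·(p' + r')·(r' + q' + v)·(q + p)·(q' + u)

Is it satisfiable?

No

Branch on q: set q = 1.
The clause (t') is unit, so t = 0.
The clause (u') is unit, so u = 0.
That conflicts with the unit clause (u).
So q must be the other value — set q = 0.
The clause (p') is unit, so p = 0.
That conflicts with the unit clause (p).
Both values of q lead to a conflict.
No assignment satisfies every clause.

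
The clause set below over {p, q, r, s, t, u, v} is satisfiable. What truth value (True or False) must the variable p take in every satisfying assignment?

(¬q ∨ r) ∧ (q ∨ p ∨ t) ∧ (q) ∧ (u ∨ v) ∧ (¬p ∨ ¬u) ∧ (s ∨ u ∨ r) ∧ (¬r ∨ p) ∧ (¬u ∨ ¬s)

True

Suppose p = False.
The clause (q) is unit, so q = True.
The clause (r) is unit, so r = True.
That conflicts with the unit clause (¬r).
So every satisfying assignment has p = True.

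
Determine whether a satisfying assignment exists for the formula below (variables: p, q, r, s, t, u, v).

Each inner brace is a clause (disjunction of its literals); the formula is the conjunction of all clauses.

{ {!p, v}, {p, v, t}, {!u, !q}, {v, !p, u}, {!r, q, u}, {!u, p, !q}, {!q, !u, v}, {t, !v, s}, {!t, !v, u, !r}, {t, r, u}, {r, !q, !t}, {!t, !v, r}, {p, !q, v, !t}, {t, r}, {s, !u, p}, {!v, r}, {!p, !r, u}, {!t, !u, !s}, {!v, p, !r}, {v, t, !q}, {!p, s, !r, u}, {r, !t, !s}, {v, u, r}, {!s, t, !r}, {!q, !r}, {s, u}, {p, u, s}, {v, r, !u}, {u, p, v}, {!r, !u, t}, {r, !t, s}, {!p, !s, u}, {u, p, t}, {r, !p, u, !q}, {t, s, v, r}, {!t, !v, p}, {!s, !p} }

Yes, satisfiable

Try p = true.
The clause (v) is unit, so v = true.
The clause (r) is unit, so r = true.
The clause (u) is unit, so u = true.
The clause (!q) is unit, so q = false.
The clause (t) is unit, so t = true.
The clause (!s) is unit, so s = false.
This assignment satisfies each clause.
A satisfying assignment: p ↦ true, q ↦ false, r ↦ true, s ↦ false, t ↦ true, u ↦ true, v ↦ true.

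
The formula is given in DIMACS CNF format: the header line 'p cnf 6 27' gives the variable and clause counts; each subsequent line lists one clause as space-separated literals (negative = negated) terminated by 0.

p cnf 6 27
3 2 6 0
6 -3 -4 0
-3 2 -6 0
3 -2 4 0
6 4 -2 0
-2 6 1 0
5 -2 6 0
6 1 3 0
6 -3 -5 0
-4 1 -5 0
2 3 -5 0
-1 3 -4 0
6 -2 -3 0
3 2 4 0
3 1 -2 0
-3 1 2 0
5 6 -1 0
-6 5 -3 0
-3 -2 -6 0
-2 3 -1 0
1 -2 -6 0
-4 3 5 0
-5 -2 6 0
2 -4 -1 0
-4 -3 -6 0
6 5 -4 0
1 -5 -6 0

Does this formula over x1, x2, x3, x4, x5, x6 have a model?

Case x3 = True:
Case x6 = True:
(x2) alone gives x2 = True.
That conflicts with the unit clause (¬x2).
Undo x6 and try x6 = False.
(¬x4) alone gives x4 = False.
(¬x2) alone gives x2 = False.
(¬x5) alone gives x5 = False.
(x1) alone gives x1 = True.
That conflicts with the unit clause (¬x1).
Neither x6 = True nor x6 = False works.
Undo x3 and try x3 = False.
Case x2 = True:
(x4) alone gives x4 = True.
(¬x1) alone gives x1 = False.
That conflicts with the unit clause (x1).
Undo x2 and try x2 = False.
(x6) alone gives x6 = True.
(¬x5) alone gives x5 = False.
(x4) alone gives x4 = True.
That conflicts with the unit clause (¬x4).
Neither x2 = True nor x2 = False works.
Neither x3 = True nor x3 = False works.
No assignment satisfies every clause.

No, unsatisfiable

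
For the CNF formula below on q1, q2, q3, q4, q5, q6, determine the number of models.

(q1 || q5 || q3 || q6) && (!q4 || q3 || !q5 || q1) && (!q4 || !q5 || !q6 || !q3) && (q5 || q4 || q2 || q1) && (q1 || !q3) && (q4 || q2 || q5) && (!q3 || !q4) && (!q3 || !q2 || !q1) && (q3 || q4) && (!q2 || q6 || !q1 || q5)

There are 2^6 = 64 truth assignments over (q1, q2, q3, q4, q5, q6).
Split on q6. With q6 = true, the clauses containing q6 are satisfied and !q6 drops from the rest; 7 of the 2^5 = 32 assignments to the other variables satisfy what remains.
With q6 = false, by the same count on the reduced clause set, 4 assignments work.
(One model: q1=F, q2=F, q3=F, q4=T, q5=F, q6=T.)
Total: 7 + 4 = 11.

11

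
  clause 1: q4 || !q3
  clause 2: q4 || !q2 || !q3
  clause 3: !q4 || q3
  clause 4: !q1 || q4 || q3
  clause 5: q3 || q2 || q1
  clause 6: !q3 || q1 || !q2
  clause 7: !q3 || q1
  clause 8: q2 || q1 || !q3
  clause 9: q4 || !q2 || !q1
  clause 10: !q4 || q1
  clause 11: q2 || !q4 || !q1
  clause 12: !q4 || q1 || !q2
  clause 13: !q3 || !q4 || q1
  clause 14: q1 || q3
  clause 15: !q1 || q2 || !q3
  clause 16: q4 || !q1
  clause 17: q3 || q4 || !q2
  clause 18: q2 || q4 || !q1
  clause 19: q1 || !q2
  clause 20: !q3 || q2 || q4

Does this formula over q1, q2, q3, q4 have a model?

Satisfiable

Try q4 = true.
From the singleton clause (q3), q3 = true.
From the singleton clause (q1), q1 = true.
From the singleton clause (q2), q2 = true.
This assignment satisfies each clause.
A satisfying assignment: q1 ↦ true,  q2 ↦ true,  q3 ↦ true,  q4 ↦ true.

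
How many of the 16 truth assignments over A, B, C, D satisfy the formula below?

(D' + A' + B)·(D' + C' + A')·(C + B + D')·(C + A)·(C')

There are 2^4 = 16 truth assignments over (A, B, C, D).
Check each against the 5 clauses (columns in the order A, B, C, D):
  F F F F  ✗ fails (C + A)
  F F F T  ✗ fails (C + B + D')
  F F T F  ✗ fails (C')
  F F T T  ✗ fails (C')
  F T F F  ✗ fails (C + A)
  F T F T  ✗ fails (C + A)
  F T T F  ✗ fails (C')
  F T T T  ✗ fails (C')
  T F F F  ✓ satisfies all
  T F F T  ✗ fails (D' + A' + B)
  T F T F  ✗ fails (C')
  T F T T  ✗ fails (D' + A' + B)
  T T F F  ✓ satisfies all
  T T F T  ✓ satisfies all
  T T T F  ✗ fails (C')
  T T T T  ✗ fails (D' + C' + A')
3 of the 16 rows are models.

3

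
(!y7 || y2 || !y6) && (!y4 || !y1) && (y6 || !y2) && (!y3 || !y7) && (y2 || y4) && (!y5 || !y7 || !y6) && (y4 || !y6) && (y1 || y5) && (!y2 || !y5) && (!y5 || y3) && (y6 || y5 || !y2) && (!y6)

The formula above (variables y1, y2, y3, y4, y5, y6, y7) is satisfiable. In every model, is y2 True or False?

Suppose y2 = true.
From the singleton clause (y6), y6 = true.
But (!y6) is also a unit clause — contradiction.
So every satisfying assignment has y2 = False.

False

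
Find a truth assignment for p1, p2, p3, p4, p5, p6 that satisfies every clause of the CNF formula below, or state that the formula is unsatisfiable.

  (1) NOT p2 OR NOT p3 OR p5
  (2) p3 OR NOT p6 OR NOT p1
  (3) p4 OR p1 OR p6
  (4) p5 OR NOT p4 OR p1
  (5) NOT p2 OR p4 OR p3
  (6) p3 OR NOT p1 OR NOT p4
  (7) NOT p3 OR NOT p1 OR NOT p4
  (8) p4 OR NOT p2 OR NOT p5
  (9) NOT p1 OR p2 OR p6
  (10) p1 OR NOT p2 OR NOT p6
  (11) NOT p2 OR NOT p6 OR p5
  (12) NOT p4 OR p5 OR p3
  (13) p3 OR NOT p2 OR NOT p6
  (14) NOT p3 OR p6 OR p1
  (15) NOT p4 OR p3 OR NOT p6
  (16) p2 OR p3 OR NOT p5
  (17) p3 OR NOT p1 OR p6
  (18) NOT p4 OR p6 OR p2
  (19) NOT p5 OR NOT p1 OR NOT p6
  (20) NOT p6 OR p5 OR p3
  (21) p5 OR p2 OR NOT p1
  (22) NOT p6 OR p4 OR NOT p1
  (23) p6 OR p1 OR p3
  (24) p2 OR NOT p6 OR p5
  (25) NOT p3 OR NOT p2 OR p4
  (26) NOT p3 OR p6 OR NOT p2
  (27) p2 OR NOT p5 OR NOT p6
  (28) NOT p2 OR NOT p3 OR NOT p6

Try p2 = false.
Try p1 = false.
Try p4 = true.
The clause (p5) is unit, so p5 = true.
The clause (p3) is unit, so p3 = true.
The clause (p6) is unit, so p6 = true.
That conflicts with the unit clause (NOT p6).
Undo p4 and try p4 = false.
The clause (p6) is unit, so p6 = true.
The clause (p5) is unit, so p5 = true.
That conflicts with the unit clause (NOT p5).
Both values of p4 lead to a conflict.
Undo p1 and try p1 = true.
The clause (p6) is unit, so p6 = true.
The clause (p3) is unit, so p3 = true.
The clause (NOT p4) is unit, so p4 = false.
That conflicts with the unit clause (p4).
Both values of p1 lead to a conflict.
Undo p2 and try p2 = true.
Try p3 = false.
The clause (p4) is unit, so p4 = true.
The clause (NOT p1) is unit, so p1 = false.
The clause (p5) is unit, so p5 = true.
The clause (NOT p6) is unit, so p6 = false.
That conflicts with the unit clause (p6).
Undo p3 and try p3 = true.
The clause (p5) is unit, so p5 = true.
The clause (p4) is unit, so p4 = true.
The clause (NOT p1) is unit, so p1 = false.
The clause (NOT p6) is unit, so p6 = false.
That conflicts with the unit clause (p6).
Both values of p3 lead to a conflict.
Both values of p2 lead to a conflict.

UNSATISFIABLE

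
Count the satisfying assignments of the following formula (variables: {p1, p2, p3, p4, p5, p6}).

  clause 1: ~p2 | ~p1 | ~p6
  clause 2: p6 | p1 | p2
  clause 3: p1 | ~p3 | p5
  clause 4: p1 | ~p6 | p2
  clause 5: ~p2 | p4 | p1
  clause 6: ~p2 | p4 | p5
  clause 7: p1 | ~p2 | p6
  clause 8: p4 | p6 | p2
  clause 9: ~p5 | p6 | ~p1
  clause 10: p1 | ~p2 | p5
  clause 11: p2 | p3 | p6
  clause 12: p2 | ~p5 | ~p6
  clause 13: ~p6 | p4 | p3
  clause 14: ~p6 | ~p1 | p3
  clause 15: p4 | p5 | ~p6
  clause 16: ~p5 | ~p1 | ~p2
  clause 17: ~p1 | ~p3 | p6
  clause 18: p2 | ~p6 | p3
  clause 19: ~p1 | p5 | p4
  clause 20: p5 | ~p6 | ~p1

3

There are 2^6 = 64 truth assignments over (p1, p2, p3, p4, p5, p6).
Split on p5. With p5 = 1, the clauses containing p5 are satisfied and ~p5 drops from the rest; 2 of the 2^5 = 32 assignments to the other variables satisfy what remains.
With p5 = 0, by the same count on the reduced clause set, 1 assignment works.
(One model: p1=F, p2=T, p3=F, p4=T, p5=T, p6=T.)
Total: 2 + 1 = 3.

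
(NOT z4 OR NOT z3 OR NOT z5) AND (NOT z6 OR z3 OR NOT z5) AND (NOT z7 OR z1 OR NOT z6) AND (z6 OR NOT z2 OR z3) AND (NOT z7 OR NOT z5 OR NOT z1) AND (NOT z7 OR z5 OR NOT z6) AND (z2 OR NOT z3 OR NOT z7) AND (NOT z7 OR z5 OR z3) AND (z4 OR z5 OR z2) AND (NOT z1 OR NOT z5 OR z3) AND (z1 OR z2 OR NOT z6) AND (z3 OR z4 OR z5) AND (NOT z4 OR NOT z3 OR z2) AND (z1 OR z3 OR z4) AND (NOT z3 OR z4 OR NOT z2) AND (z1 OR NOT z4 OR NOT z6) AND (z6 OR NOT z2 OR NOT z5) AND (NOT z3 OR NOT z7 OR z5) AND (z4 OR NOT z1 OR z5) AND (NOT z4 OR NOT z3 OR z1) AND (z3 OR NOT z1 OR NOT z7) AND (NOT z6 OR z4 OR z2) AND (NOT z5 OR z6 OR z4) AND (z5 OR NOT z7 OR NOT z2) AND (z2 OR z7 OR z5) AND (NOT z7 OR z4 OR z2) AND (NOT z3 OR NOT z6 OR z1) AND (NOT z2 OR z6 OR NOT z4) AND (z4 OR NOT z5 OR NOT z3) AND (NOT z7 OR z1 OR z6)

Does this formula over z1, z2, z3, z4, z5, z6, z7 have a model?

Yes

Try z4 = true.
Try z3 = true.
Unit clause (NOT z5) forces z5 = false.
Unit clause (z2) forces z2 = true.
Unit clause (NOT z7) forces z7 = false.
Unit clause (z1) forces z1 = true.
Unit clause (z6) forces z6 = true.
All clauses are satisfied.
A satisfying assignment: z1: true,  z2: true,  z3: true,  z4: true,  z5: false,  z6: true,  z7: false.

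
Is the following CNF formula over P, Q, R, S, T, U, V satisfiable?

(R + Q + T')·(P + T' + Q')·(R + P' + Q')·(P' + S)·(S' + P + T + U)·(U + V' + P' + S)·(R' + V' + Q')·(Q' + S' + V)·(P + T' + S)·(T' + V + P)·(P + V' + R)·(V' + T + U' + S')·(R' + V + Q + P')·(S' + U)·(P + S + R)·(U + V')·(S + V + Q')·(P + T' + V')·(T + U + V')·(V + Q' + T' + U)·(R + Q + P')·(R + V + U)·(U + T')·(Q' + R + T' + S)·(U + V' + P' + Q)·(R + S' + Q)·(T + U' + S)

Satisfiable

Branch on P: set P = 1.
(S) alone gives S = 1.
(U) alone gives U = 1.
Branch on R: set R = 1.
Branch on V: set V = 1.
(Q') alone gives Q = 0.
(T) alone gives T = 1.
This assignment satisfies each clause.
A satisfying assignment: P: 1,  Q: 0,  R: 1,  S: 1,  T: 1,  U: 1,  V: 1.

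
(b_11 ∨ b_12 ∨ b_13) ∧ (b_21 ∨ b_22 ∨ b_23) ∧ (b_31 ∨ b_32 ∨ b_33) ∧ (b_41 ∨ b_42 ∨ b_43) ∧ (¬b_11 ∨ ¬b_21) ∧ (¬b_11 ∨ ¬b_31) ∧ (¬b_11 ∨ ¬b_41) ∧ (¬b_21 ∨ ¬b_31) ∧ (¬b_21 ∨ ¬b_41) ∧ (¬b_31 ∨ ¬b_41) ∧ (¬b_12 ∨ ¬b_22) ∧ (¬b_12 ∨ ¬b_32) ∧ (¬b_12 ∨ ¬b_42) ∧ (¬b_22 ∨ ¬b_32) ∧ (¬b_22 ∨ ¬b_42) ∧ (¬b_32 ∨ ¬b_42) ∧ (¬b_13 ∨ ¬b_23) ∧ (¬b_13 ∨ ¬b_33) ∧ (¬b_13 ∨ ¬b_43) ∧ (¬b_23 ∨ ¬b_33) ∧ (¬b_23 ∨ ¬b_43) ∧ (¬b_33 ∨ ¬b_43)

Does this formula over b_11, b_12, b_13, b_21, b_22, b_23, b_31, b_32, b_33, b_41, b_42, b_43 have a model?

No, unsatisfiable

Try b_11 = False.
Try b_12 = True.
From the singleton clause (¬b_22), b_22 = False.
From the singleton clause (¬b_32), b_32 = False.
From the singleton clause (¬b_42), b_42 = False.
Try b_21 = True.
From the singleton clause (¬b_31), b_31 = False.
From the singleton clause (b_33), b_33 = True.
From the singleton clause (¬b_41), b_41 = False.
From the singleton clause (b_43), b_43 = True.
That conflicts with the unit clause (¬b_43).
Undo b_21 and try b_21 = False.
From the singleton clause (b_23), b_23 = True.
From the singleton clause (¬b_13), b_13 = False.
From the singleton clause (¬b_33), b_33 = False.
From the singleton clause (b_31), b_31 = True.
From the singleton clause (¬b_41), b_41 = False.
From the singleton clause (b_43), b_43 = True.
That conflicts with the unit clause (¬b_43).
Neither b_21 = True nor b_21 = False works.
Undo b_12 and try b_12 = False.
From the singleton clause (b_13), b_13 = True.
From the singleton clause (¬b_23), b_23 = False.
From the singleton clause (¬b_33), b_33 = False.
From the singleton clause (¬b_43), b_43 = False.
Try b_21 = True.
From the singleton clause (¬b_31), b_31 = False.
From the singleton clause (b_32), b_32 = True.
From the singleton clause (¬b_41), b_41 = False.
From the singleton clause (b_42), b_42 = True.
That conflicts with the unit clause (¬b_42).
Undo b_21 and try b_21 = False.
From the singleton clause (b_22), b_22 = True.
From the singleton clause (¬b_32), b_32 = False.
From the singleton clause (b_31), b_31 = True.
From the singleton clause (¬b_41), b_41 = False.
From the singleton clause (b_42), b_42 = True.
That conflicts with the unit clause (¬b_42).
Neither b_21 = True nor b_21 = False works.
Neither b_12 = True nor b_12 = False works.
Undo b_11 and try b_11 = True.
From the singleton clause (¬b_21), b_21 = False.
From the singleton clause (¬b_31), b_31 = False.
From the singleton clause (¬b_41), b_41 = False.
Try b_22 = True.
From the singleton clause (¬b_12), b_12 = False.
From the singleton clause (¬b_32), b_32 = False.
From the singleton clause (b_33), b_33 = True.
From the singleton clause (¬b_42), b_42 = False.
From the singleton clause (b_43), b_43 = True.
That conflicts with the unit clause (¬b_43).
Undo b_22 and try b_22 = False.
From the singleton clause (b_23), b_23 = True.
From the singleton clause (¬b_13), b_13 = False.
From the singleton clause (¬b_33), b_33 = False.
From the singleton clause (b_32), b_32 = True.
From the singleton clause (¬b_12), b_12 = False.
From the singleton clause (¬b_42), b_42 = False.
From the singleton clause (b_43), b_43 = True.
That conflicts with the unit clause (¬b_43).
Neither b_22 = True nor b_22 = False works.
Neither b_11 = True nor b_11 = False works.
No assignment satisfies every clause.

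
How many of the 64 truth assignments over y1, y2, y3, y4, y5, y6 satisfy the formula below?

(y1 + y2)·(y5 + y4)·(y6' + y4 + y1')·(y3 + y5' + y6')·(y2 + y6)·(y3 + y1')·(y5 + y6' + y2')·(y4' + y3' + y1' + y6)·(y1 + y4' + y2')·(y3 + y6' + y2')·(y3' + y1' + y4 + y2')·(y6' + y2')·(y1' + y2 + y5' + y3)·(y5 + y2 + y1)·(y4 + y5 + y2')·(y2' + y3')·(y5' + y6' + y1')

There are 2^6 = 64 truth assignments over (y1, y2, y3, y4, y5, y6).
Split on y5. With y5 = 1, the clauses containing y5 are satisfied and y5' drops from the rest; 1 of the 2^5 = 32 assignments to the other variables satisfy what remains.
With y5 = 0, by the same count on the reduced clause set, 1 assignment works.
(One model: y1=F, y2=T, y3=F, y4=F, y5=T, y6=F.)
Total: 1 + 1 = 2.

2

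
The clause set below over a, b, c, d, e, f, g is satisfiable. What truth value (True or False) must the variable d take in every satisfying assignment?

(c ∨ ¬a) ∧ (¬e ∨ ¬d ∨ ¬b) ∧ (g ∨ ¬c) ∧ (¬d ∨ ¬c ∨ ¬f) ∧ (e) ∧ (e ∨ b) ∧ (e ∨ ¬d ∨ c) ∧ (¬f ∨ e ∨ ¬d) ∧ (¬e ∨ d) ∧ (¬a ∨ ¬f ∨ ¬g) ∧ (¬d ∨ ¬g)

True

Suppose d = False.
The clause (e) is unit, so e = True.
Now (¬e) is unsatisfied and unit — conflict.
So every satisfying assignment has d = True.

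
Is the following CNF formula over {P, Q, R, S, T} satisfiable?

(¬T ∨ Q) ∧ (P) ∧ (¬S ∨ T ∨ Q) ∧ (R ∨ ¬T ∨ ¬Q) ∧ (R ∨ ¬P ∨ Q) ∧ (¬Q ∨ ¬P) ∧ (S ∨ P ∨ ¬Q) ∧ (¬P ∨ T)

Unsatisfiable

The clause (P) is unit, so P = True.
The clause (¬Q) is unit, so Q = False.
The clause (¬T) is unit, so T = False.
Now (T) is unsatisfied and unit — conflict.
No assignment satisfies every clause.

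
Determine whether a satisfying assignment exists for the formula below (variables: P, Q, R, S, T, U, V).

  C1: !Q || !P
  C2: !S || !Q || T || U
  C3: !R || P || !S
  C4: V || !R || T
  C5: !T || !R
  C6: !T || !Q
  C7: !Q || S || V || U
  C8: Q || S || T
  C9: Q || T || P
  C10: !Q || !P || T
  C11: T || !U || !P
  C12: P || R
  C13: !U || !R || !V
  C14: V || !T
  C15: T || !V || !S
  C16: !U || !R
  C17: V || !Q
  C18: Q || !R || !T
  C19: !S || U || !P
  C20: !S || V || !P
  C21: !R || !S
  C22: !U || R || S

Yes

Case Q = true:
(!P) alone gives P = false.
(!T) alone gives T = false.
(R) alone gives R = true.
(!S) alone gives S = false.
(V) alone gives V = true.
(!U) alone gives U = false.
This assignment satisfies each clause.
A satisfying assignment: P=false, Q=true, R=true, S=false, T=false, U=false, V=true.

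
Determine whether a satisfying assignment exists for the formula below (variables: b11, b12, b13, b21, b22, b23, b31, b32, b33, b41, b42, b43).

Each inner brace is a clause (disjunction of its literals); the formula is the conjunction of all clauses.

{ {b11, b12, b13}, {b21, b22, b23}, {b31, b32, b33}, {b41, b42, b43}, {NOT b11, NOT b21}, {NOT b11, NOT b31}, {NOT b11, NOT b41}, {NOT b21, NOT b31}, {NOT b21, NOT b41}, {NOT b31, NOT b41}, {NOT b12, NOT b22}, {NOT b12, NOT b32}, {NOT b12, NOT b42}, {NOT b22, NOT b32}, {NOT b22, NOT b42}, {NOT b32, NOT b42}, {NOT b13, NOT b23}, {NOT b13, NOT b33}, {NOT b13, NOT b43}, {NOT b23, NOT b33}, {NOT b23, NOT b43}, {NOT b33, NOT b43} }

Case b11 = false:
Case b12 = true:
The clause (NOT b22) is unit, so b22 = false.
The clause (NOT b32) is unit, so b32 = false.
The clause (NOT b42) is unit, so b42 = false.
Case b21 = true:
The clause (NOT b31) is unit, so b31 = false.
The clause (b33) is unit, so b33 = true.
The clause (NOT b41) is unit, so b41 = false.
The clause (b43) is unit, so b43 = true.
But (NOT b43) is also a unit clause — contradiction.
Undo b21 and try b21 = false.
The clause (b23) is unit, so b23 = true.
The clause (NOT b13) is unit, so b13 = false.
The clause (NOT b33) is unit, so b33 = false.
The clause (b31) is unit, so b31 = true.
The clause (NOT b41) is unit, so b41 = false.
The clause (b43) is unit, so b43 = true.
But (NOT b43) is also a unit clause — contradiction.
Both values of b21 lead to a conflict.
Undo b12 and try b12 = false.
The clause (b13) is unit, so b13 = true.
The clause (NOT b23) is unit, so b23 = false.
The clause (NOT b33) is unit, so b33 = false.
The clause (NOT b43) is unit, so b43 = false.
Case b21 = true:
The clause (NOT b31) is unit, so b31 = false.
The clause (b32) is unit, so b32 = true.
The clause (NOT b41) is unit, so b41 = false.
The clause (b42) is unit, so b42 = true.
But (NOT b42) is also a unit clause — contradiction.
Undo b21 and try b21 = false.
The clause (b22) is unit, so b22 = true.
The clause (NOT b32) is unit, so b32 = false.
The clause (b31) is unit, so b31 = true.
The clause (NOT b41) is unit, so b41 = false.
The clause (b42) is unit, so b42 = true.
But (NOT b42) is also a unit clause — contradiction.
Both values of b21 lead to a conflict.
Both values of b12 lead to a conflict.
Undo b11 and try b11 = true.
The clause (NOT b21) is unit, so b21 = false.
The clause (NOT b31) is unit, so b31 = false.
The clause (NOT b41) is unit, so b41 = false.
Case b22 = true:
The clause (NOT b12) is unit, so b12 = false.
The clause (NOT b32) is unit, so b32 = false.
The clause (b33) is unit, so b33 = true.
The clause (NOT b42) is unit, so b42 = false.
The clause (b43) is unit, so b43 = true.
But (NOT b43) is also a unit clause — contradiction.
Undo b22 and try b22 = false.
The clause (b23) is unit, so b23 = true.
The clause (NOT b13) is unit, so b13 = false.
The clause (NOT b33) is unit, so b33 = false.
The clause (b32) is unit, so b32 = true.
The clause (NOT b12) is unit, so b12 = false.
The clause (NOT b42) is unit, so b42 = false.
The clause (b43) is unit, so b43 = true.
But (NOT b43) is also a unit clause — contradiction.
Both values of b22 lead to a conflict.
Both values of b11 lead to a conflict.
No assignment satisfies every clause.

Unsatisfiable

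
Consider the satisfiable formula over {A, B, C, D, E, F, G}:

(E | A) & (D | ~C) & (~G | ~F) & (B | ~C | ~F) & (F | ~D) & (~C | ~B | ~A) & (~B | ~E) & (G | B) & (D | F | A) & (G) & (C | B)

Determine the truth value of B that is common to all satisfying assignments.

True

Suppose B = 0.
From the singleton clause (G), G = 1.
From the singleton clause (~F), F = 0.
From the singleton clause (~D), D = 0.
From the singleton clause (~C), C = 0.
That conflicts with the unit clause (C).
So every satisfying assignment has B = True.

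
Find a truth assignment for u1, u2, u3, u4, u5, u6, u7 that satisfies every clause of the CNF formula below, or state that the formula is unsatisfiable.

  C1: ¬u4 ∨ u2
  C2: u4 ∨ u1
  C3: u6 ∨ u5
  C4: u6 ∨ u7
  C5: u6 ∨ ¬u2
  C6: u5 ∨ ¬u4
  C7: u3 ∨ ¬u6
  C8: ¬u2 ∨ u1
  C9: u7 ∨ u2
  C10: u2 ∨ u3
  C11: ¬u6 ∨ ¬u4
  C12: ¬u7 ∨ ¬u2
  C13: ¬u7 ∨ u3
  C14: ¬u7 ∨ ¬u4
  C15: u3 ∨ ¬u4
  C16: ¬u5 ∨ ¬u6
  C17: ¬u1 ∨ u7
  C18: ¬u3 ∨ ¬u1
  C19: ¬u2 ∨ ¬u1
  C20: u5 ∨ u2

UNSATISFIABLE

Case u4 = False:
From the singleton clause (u1), u1 = True.
From the singleton clause (u7), u7 = True.
From the singleton clause (¬u2), u2 = False.
From the singleton clause (u3), u3 = True.
That conflicts with the unit clause (¬u3).
So u4 must be the other value — set u4 = True.
From the singleton clause (u2), u2 = True.
From the singleton clause (u6), u6 = True.
That conflicts with the unit clause (¬u6).
Neither u4 = True nor u4 = False works.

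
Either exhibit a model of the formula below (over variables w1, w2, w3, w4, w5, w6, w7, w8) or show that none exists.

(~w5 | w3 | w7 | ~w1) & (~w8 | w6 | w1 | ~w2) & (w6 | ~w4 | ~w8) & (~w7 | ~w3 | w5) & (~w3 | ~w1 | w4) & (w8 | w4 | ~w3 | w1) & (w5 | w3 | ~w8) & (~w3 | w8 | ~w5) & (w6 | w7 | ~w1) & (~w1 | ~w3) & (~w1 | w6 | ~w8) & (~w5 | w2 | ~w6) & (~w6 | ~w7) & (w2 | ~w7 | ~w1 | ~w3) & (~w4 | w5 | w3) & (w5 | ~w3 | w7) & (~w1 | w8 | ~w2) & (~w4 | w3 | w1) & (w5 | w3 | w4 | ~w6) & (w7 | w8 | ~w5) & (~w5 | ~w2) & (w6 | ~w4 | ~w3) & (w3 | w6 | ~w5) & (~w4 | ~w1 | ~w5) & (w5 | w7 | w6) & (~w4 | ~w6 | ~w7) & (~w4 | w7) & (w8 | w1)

Try w1 = 1.
From the singleton clause (~w3), w3 = 0.
Try w5 = 0.
From the singleton clause (~w8), w8 = 0.
From the singleton clause (~w4), w4 = 0.
From the singleton clause (~w2), w2 = 0.
From the singleton clause (~w6), w6 = 0.
From the singleton clause (w7), w7 = 1.
Every clause now holds.

w1: 1,  w2: 0,  w3: 0,  w4: 0,  w5: 0,  w6: 0,  w7: 1,  w8: 0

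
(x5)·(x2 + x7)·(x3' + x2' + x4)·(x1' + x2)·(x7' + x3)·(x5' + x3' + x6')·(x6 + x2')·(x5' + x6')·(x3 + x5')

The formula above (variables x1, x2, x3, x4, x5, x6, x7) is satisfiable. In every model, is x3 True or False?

Suppose x3 = 0.
From the singleton clause (x5), x5 = 1.
But (x5') is also a unit clause — contradiction.
So every satisfying assignment has x3 = True.

True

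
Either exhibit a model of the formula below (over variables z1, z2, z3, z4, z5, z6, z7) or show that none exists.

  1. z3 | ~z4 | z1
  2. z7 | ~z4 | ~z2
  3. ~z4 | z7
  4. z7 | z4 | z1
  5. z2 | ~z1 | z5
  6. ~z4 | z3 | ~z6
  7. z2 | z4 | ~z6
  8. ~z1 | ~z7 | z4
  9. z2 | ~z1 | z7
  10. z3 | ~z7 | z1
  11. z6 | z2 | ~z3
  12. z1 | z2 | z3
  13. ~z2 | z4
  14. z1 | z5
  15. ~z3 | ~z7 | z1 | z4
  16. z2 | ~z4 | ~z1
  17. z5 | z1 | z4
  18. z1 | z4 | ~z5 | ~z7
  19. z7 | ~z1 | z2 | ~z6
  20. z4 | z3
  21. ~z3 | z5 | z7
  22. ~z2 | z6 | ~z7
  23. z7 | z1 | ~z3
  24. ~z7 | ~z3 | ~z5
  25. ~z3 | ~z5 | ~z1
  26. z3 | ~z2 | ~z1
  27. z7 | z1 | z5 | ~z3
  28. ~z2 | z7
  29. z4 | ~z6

Suppose z4 = 1.
(z7) alone gives z7 = 1.
Suppose z3 = 1.
(~z5) alone gives z5 = 0.
(z1) alone gives z1 = 1.
(z2) alone gives z2 = 1.
(z6) alone gives z6 = 1.
Every clause now holds.

z1: 1; z2: 1; z3: 1; z4: 1; z5: 0; z6: 1; z7: 1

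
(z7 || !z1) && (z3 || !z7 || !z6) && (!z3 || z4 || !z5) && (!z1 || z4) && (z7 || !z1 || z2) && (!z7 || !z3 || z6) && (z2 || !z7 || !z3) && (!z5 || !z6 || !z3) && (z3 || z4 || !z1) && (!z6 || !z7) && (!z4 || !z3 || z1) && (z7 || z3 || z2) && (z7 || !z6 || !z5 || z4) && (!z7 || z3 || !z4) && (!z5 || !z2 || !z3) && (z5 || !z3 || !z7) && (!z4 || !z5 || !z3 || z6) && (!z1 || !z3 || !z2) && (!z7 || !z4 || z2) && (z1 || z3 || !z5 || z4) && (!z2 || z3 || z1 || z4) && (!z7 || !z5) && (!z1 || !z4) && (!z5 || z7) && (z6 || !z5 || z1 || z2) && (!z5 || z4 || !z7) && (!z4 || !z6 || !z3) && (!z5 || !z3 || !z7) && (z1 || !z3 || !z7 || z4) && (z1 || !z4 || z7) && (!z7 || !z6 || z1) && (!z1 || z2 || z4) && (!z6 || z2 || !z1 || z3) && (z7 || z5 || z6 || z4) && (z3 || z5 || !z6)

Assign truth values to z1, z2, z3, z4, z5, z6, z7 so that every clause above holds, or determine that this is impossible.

Suppose z7 = false.
From the singleton clause (!z1), z1 = false.
From the singleton clause (!z5), z5 = false.
From the singleton clause (!z4), z4 = false.
From the singleton clause (z6), z6 = true.
From the singleton clause (z3), z3 = true.
All clauses hold; z2 can take either value.

z1: false, z2: false, z3: true, z4: false, z5: false, z6: true, z7: false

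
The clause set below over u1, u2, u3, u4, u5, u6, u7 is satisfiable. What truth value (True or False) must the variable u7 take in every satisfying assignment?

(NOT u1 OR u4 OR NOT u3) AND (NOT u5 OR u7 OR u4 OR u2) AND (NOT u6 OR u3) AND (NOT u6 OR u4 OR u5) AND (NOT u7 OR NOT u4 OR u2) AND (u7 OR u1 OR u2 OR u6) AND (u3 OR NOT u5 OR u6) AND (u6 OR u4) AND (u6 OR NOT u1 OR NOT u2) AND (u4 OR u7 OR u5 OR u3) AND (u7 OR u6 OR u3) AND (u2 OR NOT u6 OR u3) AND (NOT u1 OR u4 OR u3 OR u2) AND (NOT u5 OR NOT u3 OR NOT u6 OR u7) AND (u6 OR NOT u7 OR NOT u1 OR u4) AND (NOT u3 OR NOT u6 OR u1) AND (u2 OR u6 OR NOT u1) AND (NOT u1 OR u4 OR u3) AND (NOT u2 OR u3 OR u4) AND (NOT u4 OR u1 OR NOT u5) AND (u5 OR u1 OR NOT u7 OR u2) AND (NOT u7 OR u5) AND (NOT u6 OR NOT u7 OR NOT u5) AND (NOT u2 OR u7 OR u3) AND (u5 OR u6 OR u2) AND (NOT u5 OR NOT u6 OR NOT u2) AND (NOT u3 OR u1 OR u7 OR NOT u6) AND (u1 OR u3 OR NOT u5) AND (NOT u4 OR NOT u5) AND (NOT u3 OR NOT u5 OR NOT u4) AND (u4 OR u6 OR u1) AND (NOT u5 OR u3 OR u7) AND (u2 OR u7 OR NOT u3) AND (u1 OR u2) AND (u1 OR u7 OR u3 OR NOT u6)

Suppose u7 = true.
From the singleton clause (u5), u5 = true.
From the singleton clause (NOT u6), u6 = false.
From the singleton clause (u3), u3 = true.
From the singleton clause (u4), u4 = true.
That conflicts with the unit clause (NOT u4).
So every satisfying assignment has u7 = False.

False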